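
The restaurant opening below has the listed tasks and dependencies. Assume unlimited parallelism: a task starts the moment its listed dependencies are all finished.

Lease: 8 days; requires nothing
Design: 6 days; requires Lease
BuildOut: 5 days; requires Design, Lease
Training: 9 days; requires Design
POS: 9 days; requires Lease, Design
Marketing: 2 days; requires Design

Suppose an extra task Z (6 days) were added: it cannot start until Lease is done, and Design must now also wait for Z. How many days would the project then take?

Originally the project takes 23 days.
With Z inserted, Design now waits for max(Lease, Z).
New critical path: Lease→Z→Design→Training = 8+6+6+9 = 29 ⇒ 29 days.

29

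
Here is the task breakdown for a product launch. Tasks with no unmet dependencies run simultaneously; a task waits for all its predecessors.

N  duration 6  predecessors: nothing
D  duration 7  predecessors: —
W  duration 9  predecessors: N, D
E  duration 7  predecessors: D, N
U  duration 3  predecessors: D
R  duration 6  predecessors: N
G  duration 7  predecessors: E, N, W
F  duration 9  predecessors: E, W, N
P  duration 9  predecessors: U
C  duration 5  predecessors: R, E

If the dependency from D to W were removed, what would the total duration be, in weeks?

24

With the dependency in place, D→W→F = 7+9+9 = 25 sets the finish at 25 weeks.
Without D→W, W's earliest start moves from 7 to 6.
After: N→W→F = 6+9+9 = 24 → 24 weeks.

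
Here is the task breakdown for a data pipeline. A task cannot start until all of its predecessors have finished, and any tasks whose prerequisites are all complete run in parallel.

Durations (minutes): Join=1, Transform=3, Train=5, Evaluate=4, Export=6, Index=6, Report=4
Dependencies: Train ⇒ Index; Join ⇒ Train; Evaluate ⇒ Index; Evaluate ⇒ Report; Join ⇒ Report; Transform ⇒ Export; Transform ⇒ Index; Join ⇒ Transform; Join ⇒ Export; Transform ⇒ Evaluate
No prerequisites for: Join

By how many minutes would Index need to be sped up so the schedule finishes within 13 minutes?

1

Current finish: 14 minutes; target: 13.
Index is on every critical path, so each minute cut from Index cuts the finish by one (this holds down to a finish of 12).
Need 14 − 13 = 1 minute off Index → Index becomes 5 minutes, finish becomes 13.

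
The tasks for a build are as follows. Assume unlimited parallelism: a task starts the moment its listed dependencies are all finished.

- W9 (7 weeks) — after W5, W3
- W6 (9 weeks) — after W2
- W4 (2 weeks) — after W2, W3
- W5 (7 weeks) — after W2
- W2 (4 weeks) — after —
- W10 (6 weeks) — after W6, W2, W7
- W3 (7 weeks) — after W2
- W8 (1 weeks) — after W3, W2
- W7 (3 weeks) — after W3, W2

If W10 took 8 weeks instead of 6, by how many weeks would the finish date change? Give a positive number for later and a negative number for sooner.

2

Actual critical path: W2→W3→W7→W10 = 4+7+3+6 = 20 ⇒ 20 weeks.
W10 lies on that path, so at 8 weeks the path becomes 22 weeks.
No other chain overtakes it, so the finish is 22 weeks.
Change in finish: 22 − 20 = +2 weeks.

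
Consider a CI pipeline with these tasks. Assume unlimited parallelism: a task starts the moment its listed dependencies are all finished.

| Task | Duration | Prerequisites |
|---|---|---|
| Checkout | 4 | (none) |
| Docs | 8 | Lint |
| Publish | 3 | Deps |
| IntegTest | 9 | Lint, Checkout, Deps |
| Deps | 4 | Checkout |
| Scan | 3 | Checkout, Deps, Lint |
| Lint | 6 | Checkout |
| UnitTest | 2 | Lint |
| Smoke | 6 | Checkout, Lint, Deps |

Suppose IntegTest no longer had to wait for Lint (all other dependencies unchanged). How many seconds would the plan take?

Original critical path: Checkout→Lint→IntegTest = 4+6+9 = 19 ⇒ 19 seconds.
Without Lint→IntegTest, IntegTest's earliest start moves from 10 to 8.
New critical path: Checkout→Lint→Docs = 4+6+8 = 18 ⇒ 18 seconds.

18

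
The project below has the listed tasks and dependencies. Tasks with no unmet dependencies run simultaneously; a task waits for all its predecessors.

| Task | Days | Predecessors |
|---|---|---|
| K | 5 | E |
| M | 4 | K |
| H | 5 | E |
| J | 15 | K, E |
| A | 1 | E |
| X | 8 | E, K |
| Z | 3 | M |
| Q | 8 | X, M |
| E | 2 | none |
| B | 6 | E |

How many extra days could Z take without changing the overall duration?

E→K→X→Q = 2+5+8+8 = 23 sets the makespan at 23 days.
The longest chain containing Z totals 14 days.
Float = 23 − 14 = 9.

9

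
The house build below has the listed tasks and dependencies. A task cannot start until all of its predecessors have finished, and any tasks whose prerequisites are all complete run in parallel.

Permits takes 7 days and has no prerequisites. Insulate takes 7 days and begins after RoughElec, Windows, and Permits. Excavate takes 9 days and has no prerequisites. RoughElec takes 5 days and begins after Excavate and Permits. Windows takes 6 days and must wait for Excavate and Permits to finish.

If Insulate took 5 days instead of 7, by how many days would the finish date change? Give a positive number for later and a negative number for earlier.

Actual critical path: Excavate→Windows→Insulate = 9+6+7 = 22 ⇒ 22 days.
Since Insulate is critical, the -2 change carries straight to that chain (now 20 days).
No other chain overtakes it, so the finish is 20 days.
Change in finish: 20 − 22 = -2 days.

-2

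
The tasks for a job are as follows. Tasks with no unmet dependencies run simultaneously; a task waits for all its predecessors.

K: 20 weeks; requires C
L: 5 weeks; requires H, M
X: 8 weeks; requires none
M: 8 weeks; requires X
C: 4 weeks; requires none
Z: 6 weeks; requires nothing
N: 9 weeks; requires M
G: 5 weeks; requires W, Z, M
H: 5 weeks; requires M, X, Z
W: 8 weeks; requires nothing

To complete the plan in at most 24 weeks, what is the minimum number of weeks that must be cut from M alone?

2

Current finish: 26 weeks; target: 24.
M is on every critical path, so each week cut from M cuts the finish by one (this holds down to a finish of 24).
Need 26 − 24 = 2 weeks off M → M becomes 6 weeks, finish becomes 24.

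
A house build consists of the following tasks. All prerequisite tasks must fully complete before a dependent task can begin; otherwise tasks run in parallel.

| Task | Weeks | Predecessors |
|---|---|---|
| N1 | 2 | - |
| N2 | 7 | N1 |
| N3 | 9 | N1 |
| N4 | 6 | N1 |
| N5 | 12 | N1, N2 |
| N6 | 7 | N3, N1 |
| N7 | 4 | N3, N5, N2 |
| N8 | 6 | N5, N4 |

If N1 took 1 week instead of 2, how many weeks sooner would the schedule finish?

1

Critical path before the change: N1→N2→N5→N8 = 2+7+12+6 = 27 giving 27 weeks.
N1 is on the critical path; changing it to 1 makes that path 26 weeks.
That remains the longest chain; total 26 weeks.
Change in finish: 26 − 27 = -1 weeks.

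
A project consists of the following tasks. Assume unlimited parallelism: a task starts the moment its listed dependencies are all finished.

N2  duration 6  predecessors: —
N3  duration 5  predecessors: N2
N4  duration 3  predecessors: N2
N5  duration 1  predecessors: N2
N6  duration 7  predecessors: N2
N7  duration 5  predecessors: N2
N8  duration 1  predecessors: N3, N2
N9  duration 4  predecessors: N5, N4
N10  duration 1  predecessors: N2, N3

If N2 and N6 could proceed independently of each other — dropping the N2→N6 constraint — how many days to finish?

13

With the dependency in place, N2→N4→N9 = 6+3+4 = 13 sets the finish at 13 days.
Without N2→N6, N6's earliest start moves from 6 to 0.
New critical path: N2→N4→N9 = 6+3+4 = 13 ⇒ 13 days.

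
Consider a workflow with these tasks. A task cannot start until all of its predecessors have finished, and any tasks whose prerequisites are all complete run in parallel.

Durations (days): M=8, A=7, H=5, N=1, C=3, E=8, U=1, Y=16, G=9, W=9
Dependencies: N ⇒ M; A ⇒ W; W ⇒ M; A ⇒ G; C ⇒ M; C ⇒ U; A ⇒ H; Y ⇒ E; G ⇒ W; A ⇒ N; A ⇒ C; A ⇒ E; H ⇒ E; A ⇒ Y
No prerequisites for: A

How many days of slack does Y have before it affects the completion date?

2

A→G→W→M = 7+9+9+8 = 33 sets the makespan at 33 days.
Y finishes as early as 23 and must finish by 25.
Float = 33 − 31 = 2.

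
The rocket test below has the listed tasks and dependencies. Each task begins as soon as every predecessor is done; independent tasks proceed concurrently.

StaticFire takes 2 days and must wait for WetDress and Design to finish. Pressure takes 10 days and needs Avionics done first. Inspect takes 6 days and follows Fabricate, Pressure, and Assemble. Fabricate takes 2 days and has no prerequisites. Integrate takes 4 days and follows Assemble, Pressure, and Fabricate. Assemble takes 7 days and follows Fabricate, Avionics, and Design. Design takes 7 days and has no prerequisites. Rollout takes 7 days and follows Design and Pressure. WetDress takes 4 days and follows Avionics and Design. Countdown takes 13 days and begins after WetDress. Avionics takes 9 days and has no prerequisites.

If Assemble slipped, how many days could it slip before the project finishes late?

4

Critical path: Avionics→Pressure→Rollout = 9+10+7 = 26, so the finish is 26 days.
The longest chain containing Assemble totals 22 days.
So Assemble can slip 20 − 16 = 4 days.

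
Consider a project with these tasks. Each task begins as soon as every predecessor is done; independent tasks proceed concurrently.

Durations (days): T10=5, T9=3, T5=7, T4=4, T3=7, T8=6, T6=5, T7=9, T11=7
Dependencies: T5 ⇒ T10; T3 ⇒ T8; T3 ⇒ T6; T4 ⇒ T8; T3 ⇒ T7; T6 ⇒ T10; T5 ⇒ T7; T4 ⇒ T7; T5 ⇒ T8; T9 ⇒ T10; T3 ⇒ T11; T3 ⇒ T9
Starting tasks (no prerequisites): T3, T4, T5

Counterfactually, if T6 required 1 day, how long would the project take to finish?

Critical path before the change: T3→T6→T10 = 7+5+5 = 17 giving 17 days.
T6 is on the critical path; changing it to 1 makes that path 13 days.
Now T3→T7 = 7+9 = 16 is longest, so the finish becomes 16 days.

16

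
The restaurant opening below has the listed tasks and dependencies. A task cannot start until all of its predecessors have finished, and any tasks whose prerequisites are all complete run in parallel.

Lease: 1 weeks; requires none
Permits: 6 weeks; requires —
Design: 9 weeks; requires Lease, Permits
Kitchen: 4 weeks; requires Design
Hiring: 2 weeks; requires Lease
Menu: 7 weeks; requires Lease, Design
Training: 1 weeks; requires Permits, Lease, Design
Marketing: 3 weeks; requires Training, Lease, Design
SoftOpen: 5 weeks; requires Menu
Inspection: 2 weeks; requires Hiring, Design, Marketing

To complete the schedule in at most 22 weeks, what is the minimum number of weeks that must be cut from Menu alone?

Current finish: 27 weeks; target: 22.
Menu is on every critical path, so each week cut from Menu cuts the finish by one (this holds down to a finish of 21).
Need 27 − 22 = 5 weeks off Menu → Menu becomes 2 weeks, finish becomes 22.

5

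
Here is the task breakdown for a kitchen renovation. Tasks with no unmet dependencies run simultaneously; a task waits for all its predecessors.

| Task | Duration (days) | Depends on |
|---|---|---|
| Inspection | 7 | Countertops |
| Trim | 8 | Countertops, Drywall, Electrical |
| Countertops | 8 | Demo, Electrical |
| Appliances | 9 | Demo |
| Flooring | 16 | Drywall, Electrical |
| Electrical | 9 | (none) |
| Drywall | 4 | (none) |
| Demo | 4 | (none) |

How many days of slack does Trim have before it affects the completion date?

0

Critical path: Electrical→Flooring = 9+16 = 25, so the finish is 25 days.
Longest path through Trim: 25 days (earliest finish 25, latest finish 25).
Slack of Trim = 17 − 17 = 0 days.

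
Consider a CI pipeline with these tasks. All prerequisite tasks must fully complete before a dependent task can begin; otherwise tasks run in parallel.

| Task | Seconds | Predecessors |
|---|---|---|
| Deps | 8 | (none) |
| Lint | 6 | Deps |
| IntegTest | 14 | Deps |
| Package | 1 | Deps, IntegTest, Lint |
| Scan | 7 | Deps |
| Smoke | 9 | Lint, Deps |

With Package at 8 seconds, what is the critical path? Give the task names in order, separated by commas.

Baseline: Deps→IntegTest→Package = 8+14+1 = 23 → 23 seconds.
Package is on the critical path; changing it to 8 makes that path 30 seconds.
The critical path is still Deps→IntegTest→Package; finish is now 30 seconds.

Deps, IntegTest, Package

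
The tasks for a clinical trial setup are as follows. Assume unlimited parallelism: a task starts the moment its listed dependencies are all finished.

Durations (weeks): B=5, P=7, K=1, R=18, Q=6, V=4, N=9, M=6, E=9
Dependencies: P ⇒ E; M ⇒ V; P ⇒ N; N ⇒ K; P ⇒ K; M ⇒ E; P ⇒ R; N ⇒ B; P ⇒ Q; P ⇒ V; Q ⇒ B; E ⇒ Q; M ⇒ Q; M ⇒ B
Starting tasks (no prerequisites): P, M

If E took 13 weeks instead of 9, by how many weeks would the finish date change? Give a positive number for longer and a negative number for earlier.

Actual critical path: P→E→Q→B = 7+9+6+5 = 27 ⇒ 27 weeks.
E lies on that path, so at 13 weeks the path becomes 31 weeks.
No other chain overtakes it, so the finish is 31 weeks.
Change in finish: 31 − 27 = +4 weeks.

4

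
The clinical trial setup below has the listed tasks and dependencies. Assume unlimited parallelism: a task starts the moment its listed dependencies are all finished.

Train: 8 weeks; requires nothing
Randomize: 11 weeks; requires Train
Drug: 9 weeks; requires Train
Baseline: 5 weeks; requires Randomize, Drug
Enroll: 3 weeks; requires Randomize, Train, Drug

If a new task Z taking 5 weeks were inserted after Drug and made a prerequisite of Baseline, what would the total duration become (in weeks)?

27

Originally the clinical trial setup takes 24 weeks.
With Z inserted, Baseline now waits for max(Randomize, Drug, Z).
New critical path: Train→Drug→Z→Baseline = 8+9+5+5 = 27 ⇒ 27 weeks.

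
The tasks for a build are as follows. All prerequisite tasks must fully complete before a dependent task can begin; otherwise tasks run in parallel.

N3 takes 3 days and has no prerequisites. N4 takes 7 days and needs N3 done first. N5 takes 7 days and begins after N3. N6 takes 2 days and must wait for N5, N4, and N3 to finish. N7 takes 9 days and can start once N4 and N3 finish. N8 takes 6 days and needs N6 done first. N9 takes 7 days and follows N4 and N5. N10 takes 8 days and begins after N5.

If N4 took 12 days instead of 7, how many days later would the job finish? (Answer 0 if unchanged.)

5

Critical path before the change: N3→N4→N7 = 3+7+9 = 19 giving 19 days.
N4 lies on that path, so at 12 days the path becomes 24 days.
That remains the longest chain; total 24 days.
Change in finish: 24 − 19 = +5 days.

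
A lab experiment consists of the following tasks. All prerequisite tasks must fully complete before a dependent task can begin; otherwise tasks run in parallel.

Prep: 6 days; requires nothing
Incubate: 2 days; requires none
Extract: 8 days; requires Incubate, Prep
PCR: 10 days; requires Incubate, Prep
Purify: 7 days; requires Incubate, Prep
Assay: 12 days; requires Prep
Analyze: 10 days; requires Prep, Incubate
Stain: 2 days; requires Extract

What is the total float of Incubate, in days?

6

Critical path: Prep→Assay = 6+12 = 18, so the finish is 18 days.
Incubate finishes as early as 2 and must finish by 8.
Float = 18 − 12 = 6.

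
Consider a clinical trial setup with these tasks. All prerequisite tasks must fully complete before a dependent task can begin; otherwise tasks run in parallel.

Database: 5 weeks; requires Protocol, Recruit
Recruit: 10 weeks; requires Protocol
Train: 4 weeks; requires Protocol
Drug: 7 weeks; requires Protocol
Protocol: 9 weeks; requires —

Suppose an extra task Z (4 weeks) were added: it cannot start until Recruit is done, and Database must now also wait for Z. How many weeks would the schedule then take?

Originally the schedule takes 24 weeks.
With Z inserted, Database now waits for max(Protocol, Recruit, Z).
New critical path: Protocol→Recruit→Z→Database = 9+10+4+5 = 28 ⇒ 28 weeks.

28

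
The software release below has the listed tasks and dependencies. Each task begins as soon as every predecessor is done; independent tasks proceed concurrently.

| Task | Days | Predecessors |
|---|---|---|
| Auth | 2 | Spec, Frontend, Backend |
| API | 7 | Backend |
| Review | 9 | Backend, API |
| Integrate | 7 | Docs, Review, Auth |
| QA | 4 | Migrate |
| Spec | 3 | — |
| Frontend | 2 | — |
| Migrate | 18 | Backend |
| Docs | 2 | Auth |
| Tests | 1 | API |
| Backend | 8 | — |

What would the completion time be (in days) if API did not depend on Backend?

30

Original critical path: Backend→API→Review→Integrate = 8+7+9+7 = 31 ⇒ 31 days.
Without Backend→API, API's earliest start moves from 8 to 0.
The longest chain is now Backend→Migrate→QA = 8+18+4 = 30, so the job takes 30 days.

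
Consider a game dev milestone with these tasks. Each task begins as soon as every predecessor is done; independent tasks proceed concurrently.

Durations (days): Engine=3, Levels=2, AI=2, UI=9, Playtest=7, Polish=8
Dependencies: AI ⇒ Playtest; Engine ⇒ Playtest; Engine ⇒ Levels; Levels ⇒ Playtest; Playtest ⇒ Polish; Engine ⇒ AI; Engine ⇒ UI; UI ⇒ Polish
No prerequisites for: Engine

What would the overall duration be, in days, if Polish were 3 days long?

As given, the longest chain is Engine→Levels→Playtest→Polish = 3+2+7+8 = 20, so the finish is 20 days.
Polish is on the critical path; changing it to 3 makes that path 15 days.
The critical path is still Engine→Levels→Playtest→Polish; finish is now 15 days.

15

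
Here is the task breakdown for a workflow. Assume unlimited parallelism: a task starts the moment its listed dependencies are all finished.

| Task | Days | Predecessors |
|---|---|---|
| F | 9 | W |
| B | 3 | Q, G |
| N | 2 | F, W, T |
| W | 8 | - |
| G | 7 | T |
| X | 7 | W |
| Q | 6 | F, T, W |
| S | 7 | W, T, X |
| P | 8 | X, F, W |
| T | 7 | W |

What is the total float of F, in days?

0

The longest chain is W→F→Q→B = 8+9+6+3 = 26; overall finish 26 days.
The longest chain containing F totals 26 days.
Slack of F = 8 − 8 = 0 days.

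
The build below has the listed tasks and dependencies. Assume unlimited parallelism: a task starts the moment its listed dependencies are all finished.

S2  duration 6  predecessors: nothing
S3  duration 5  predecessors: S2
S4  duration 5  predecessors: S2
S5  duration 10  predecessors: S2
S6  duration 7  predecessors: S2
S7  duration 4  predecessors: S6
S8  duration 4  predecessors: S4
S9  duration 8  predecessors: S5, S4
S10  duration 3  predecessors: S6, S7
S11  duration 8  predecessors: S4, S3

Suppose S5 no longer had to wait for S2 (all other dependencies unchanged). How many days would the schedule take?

Before: longest chain S2→S5→S9 = 6+10+8 = 24, finish 24.
Without S2→S5, S5's earliest start moves from 6 to 0.
After: S2→S6→S7→S10 = 6+7+4+3 = 20 → 20 days.

20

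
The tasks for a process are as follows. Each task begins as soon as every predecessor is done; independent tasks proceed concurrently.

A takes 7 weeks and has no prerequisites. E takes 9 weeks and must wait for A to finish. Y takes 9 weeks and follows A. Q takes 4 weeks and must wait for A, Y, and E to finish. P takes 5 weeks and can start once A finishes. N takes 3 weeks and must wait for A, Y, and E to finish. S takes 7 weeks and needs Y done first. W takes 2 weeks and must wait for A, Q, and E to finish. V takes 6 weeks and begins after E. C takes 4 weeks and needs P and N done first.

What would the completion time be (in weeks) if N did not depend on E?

23

With the dependency in place, A→E→N→C = 7+9+3+4 = 23 sets the finish at 23 weeks.
Dropping E→N doesn't change N's earliest start (16); another predecessor still binds.
The longest chain is now A→Y→N→C = 7+9+3+4 = 23, so the job takes 23 weeks.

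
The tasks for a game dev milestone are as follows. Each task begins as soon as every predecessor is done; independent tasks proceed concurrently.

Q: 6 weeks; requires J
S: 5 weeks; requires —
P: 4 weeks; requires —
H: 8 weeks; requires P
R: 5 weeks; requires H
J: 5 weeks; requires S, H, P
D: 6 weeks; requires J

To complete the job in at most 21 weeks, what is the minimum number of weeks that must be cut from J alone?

2

Current finish: 23 weeks; target: 21.
J is on every critical path, so each week cut from J cuts the finish by one (this holds down to a finish of 19).
Need 23 − 21 = 2 weeks off J → J becomes 3 weeks, finish becomes 21.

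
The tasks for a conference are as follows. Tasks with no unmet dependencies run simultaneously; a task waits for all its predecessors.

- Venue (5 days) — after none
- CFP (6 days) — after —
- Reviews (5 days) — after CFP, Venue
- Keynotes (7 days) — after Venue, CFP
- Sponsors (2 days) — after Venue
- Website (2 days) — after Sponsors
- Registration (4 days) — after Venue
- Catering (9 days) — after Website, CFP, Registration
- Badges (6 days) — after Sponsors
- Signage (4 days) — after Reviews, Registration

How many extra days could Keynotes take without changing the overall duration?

The longest chain is Venue→Sponsors→Website→Catering = 5+2+2+9 = 18; overall finish 18 days.
Keynotes finishes as early as 13 and must finish by 18.
So Keynotes can slip 18 − 13 = 5 days.

5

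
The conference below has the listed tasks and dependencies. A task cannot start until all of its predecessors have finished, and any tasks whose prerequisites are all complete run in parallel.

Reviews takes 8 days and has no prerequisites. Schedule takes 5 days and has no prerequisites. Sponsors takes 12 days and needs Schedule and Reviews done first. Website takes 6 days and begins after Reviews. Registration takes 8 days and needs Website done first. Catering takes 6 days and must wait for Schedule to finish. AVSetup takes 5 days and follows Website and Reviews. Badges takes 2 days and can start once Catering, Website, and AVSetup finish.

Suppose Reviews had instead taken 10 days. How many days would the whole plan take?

As given, the longest chain is Reviews→Website→Registration = 8+6+8 = 22, so the finish is 22 days.
Since Reviews is critical, the +2 change carries straight to that chain (now 24 days).
That remains the longest chain; total 24 days.

24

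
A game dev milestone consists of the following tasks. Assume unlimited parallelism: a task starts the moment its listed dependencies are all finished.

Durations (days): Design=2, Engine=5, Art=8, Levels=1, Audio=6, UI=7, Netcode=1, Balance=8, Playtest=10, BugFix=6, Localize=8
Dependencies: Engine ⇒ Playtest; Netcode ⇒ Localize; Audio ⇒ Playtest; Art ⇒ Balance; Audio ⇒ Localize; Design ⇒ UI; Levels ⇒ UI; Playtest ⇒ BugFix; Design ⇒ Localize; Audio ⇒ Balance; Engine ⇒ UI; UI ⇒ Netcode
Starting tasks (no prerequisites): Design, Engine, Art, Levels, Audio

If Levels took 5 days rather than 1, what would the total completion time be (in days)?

22

Critical path before the change: Audio→Playtest→BugFix = 6+10+6 = 22 giving 22 days.
Levels is off the critical path — its longest chain is 17 days, giving 5 of slack.
That remains the longest chain; total 22 days.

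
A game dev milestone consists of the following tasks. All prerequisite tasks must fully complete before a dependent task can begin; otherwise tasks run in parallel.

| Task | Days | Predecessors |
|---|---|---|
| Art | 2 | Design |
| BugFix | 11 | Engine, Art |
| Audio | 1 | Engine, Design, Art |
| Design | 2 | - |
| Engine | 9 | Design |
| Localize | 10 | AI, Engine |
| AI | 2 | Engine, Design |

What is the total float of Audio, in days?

The longest chain is Design→Engine→AI→Localize = 2+9+2+10 = 23; overall finish 23 days.
Audio finishes as early as 12 and must finish by 23.
So Audio can slip 23 − 12 = 11 days.

11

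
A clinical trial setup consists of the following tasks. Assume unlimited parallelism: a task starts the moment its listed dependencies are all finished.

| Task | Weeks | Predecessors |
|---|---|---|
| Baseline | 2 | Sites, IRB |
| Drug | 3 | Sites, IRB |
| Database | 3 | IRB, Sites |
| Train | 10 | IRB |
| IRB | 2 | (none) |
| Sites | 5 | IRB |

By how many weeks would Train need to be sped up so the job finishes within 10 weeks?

2

Current finish: 12 weeks; target: 10.
Train is on every critical path, so each week cut from Train cuts the finish by one (this holds down to a finish of 10).
Need 12 − 10 = 2 weeks off Train → Train becomes 8 weeks, finish becomes 10.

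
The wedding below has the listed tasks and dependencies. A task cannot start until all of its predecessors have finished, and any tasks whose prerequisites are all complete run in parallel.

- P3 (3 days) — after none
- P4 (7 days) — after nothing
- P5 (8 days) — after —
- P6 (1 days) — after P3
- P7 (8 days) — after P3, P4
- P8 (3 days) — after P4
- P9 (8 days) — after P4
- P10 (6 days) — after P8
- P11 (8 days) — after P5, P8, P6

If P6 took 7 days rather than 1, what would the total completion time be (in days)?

18

The binding path is P4→P8→P11 = 7+3+8 = 18; finish at 18 days.
P6 has 6 days of float (longest path through it is 12).
New critical path: P3→P6→P11 = 3+7+8 = 18 ⇒ 18 days.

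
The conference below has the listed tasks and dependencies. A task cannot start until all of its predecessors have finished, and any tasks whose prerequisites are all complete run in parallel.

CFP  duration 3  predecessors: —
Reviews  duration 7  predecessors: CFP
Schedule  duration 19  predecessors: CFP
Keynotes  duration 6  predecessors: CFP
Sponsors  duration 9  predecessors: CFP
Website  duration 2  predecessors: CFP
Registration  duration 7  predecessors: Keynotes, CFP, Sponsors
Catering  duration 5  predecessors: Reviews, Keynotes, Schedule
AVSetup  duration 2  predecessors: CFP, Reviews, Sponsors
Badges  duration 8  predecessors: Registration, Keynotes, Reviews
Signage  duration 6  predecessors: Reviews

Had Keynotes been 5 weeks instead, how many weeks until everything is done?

Baseline: CFP→Schedule→Catering = 3+19+5 = 27 → 27 weeks.
Keynotes has 3 weeks of float (longest path through it is 24).
No other chain overtakes it, so the finish is 27 weeks.

27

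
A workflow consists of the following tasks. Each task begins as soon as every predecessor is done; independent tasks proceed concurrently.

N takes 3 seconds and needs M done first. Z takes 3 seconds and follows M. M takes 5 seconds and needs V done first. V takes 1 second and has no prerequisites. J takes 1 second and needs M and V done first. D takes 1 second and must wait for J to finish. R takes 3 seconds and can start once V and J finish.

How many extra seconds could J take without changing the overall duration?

V→M→J→R = 1+5+1+3 = 10 sets the makespan at 10 seconds.
The longest chain containing J totals 10 seconds.
So J can slip 7 − 7 = 0 seconds.

0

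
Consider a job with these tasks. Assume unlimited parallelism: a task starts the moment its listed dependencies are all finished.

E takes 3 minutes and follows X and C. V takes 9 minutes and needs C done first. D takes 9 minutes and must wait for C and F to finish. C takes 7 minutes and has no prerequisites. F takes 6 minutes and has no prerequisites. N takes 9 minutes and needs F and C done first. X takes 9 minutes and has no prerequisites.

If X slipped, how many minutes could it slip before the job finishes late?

4

C→D = 7+9 = 16 sets the makespan at 16 minutes.
Longest path through X: 12 minutes (earliest finish 9, latest finish 13).
Float = 16 − 12 = 4.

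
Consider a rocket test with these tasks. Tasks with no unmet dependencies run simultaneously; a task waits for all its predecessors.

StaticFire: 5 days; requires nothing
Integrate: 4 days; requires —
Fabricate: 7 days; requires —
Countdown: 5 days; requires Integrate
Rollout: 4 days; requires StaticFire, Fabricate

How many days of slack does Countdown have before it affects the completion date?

2

Fabricate→Rollout = 7+4 = 11 sets the makespan at 11 days.
The longest chain containing Countdown totals 9 days.
So Countdown can slip 11 − 9 = 2 days.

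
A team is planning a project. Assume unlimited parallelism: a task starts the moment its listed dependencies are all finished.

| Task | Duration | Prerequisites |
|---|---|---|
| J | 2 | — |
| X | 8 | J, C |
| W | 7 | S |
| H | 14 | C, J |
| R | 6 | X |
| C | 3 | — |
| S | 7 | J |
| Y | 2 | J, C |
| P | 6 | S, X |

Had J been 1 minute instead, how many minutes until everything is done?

17

Baseline: C→X→R = 3+8+6 = 17 → 17 minutes.
J is off the critical path — its longest chain is 16 minutes, giving 1 of slack.
That remains the longest chain; total 17 minutes.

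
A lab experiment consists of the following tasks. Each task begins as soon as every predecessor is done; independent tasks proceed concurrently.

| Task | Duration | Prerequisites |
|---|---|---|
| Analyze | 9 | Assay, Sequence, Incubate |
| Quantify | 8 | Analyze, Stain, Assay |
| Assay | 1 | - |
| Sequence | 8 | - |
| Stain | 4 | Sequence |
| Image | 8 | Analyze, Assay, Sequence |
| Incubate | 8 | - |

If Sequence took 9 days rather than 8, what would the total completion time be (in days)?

Actual critical path: Sequence→Analyze→Image = 8+9+8 = 25 ⇒ 25 days.
Since Sequence is critical, the +1 change carries straight to that chain (now 26 days).
That remains the longest chain; total 26 days.

26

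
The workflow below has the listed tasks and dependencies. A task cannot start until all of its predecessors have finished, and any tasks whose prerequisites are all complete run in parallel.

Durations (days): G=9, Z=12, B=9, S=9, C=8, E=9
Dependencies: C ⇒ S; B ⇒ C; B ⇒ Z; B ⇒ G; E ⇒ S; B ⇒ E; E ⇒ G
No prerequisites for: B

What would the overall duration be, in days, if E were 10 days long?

The binding path is B→E→G = 9+9+9 = 27; finish at 27 days.
E lies on that path, so at 10 days the path becomes 28 days.
The critical path is still B→E→G; finish is now 28 days.

28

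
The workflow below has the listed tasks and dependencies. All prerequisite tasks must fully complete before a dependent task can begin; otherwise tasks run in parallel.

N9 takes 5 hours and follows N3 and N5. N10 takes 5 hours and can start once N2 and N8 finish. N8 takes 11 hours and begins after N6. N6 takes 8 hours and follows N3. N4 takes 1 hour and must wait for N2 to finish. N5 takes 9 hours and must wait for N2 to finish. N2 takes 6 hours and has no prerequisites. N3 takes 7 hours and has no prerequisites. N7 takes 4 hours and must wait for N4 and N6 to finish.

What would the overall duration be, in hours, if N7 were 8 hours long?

As given, the longest chain is N3→N6→N8→N10 = 7+8+11+5 = 31, so the finish is 31 hours.
N7 is off the critical path — its longest chain is 19 hours, giving 12 of slack.
No other chain overtakes it, so the finish is 31 hours.

31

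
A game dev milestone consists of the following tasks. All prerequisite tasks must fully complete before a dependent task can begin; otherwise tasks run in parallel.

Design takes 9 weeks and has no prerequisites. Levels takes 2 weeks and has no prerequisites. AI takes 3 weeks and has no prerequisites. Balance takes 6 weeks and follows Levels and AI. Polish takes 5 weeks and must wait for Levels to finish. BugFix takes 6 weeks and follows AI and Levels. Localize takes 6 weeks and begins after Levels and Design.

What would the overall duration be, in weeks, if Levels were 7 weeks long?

15

Baseline: Design→Localize = 9+6 = 15 → 15 weeks.
The longest path through Levels is only 8 weeks, so Levels has float 7.
The critical path is still Design→Localize; finish is now 15 weeks.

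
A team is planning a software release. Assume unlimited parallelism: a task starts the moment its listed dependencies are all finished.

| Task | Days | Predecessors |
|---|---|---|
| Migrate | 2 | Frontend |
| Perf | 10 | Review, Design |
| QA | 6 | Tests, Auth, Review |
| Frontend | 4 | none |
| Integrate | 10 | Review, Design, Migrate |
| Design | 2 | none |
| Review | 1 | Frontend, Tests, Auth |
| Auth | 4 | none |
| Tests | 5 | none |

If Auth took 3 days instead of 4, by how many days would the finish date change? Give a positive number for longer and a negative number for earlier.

0

Critical path before the change: Frontend→Migrate→Integrate = 4+2+10 = 16 giving 16 days.
Auth is off the critical path — its longest chain is 15 days, giving 1 of slack.
That remains the longest chain; total 16 days.
Change in finish: 16 − 16 = +0 days.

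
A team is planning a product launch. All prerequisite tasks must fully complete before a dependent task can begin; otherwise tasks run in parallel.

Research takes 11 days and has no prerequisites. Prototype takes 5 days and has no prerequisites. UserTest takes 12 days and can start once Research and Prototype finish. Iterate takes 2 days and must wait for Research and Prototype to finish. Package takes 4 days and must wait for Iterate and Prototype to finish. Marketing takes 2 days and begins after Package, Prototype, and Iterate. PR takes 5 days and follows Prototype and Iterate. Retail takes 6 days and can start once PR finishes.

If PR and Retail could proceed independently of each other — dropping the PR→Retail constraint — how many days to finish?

23

Original critical path: Research→Iterate→PR→Retail = 11+2+5+6 = 24 ⇒ 24 days.
Without PR→Retail, Retail's earliest start moves from 18 to 0.
The longest chain is now Research→UserTest = 11+12 = 23, so the schedule takes 23 days.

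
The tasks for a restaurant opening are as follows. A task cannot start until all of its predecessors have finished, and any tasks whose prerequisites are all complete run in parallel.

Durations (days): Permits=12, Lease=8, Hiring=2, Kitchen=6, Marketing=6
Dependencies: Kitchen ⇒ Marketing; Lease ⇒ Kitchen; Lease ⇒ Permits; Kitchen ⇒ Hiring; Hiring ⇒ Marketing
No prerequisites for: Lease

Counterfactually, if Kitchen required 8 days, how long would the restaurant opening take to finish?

24

Baseline: Lease→Kitchen→Hiring→Marketing = 8+6+2+6 = 22 → 22 days.
Kitchen lies on that path, so at 8 days the path becomes 24 days.
No other chain overtakes it, so the finish is 24 days.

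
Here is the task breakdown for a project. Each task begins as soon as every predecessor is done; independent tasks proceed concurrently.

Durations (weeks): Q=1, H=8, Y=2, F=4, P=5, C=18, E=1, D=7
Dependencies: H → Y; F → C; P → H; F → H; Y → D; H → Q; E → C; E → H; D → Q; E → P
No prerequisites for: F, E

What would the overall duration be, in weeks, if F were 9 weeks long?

27

Critical path before the change: E→P→H→Y→D→Q = 1+5+8+2+7+1 = 24 giving 24 weeks.
F has 2 weeks of float (longest path through it is 22).
Now F→H→Y→D→Q = 9+8+2+7+1 = 27 is longest, so the finish becomes 27 weeks.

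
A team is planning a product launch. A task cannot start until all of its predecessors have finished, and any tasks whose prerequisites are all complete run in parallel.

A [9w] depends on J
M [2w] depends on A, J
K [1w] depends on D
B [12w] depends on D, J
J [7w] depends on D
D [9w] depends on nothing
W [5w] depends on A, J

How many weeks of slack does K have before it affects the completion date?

20

Critical path: D→J→A→W = 9+7+9+5 = 30, so the finish is 30 weeks.
Longest path through K: 10 weeks (earliest finish 10, latest finish 30).
Float = 30 − 10 = 20.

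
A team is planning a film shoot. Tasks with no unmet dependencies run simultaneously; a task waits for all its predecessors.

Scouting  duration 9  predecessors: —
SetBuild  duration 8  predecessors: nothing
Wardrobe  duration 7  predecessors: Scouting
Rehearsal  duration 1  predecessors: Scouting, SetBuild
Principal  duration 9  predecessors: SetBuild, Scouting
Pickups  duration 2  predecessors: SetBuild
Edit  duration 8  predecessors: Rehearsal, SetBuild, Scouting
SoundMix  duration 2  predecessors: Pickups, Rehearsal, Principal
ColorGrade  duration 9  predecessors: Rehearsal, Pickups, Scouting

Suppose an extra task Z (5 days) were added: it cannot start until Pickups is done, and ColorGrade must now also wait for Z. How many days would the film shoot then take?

24

Originally the film shoot takes 20 days.
With Z inserted, ColorGrade now waits for max(Rehearsal, Pickups, Scouting, Z).
New critical path: SetBuild→Pickups→Z→ColorGrade = 8+2+5+9 = 24 ⇒ 24 days.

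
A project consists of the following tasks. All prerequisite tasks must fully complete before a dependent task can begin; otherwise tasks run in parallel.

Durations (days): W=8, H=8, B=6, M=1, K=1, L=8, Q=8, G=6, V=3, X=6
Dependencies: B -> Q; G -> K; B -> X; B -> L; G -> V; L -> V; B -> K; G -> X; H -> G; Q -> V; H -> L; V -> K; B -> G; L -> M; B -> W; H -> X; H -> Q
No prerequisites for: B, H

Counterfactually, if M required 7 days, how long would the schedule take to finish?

Baseline: H→Q→V→K = 8+8+3+1 = 20 → 20 days.
M has 3 days of float (longest path through it is 17).
The binding chain switches to H→L→M = 8+8+7 = 23; finish 23 days.

23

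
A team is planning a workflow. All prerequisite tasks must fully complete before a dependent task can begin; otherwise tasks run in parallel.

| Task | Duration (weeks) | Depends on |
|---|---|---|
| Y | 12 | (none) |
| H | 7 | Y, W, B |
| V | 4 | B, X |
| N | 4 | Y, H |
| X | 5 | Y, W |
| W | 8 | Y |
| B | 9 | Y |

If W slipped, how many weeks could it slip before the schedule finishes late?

The longest chain is Y→B→H→N = 12+9+7+4 = 32; overall finish 32 weeks.
The longest chain containing W totals 31 weeks.
Slack of W = 13 − 12 = 1 week.

1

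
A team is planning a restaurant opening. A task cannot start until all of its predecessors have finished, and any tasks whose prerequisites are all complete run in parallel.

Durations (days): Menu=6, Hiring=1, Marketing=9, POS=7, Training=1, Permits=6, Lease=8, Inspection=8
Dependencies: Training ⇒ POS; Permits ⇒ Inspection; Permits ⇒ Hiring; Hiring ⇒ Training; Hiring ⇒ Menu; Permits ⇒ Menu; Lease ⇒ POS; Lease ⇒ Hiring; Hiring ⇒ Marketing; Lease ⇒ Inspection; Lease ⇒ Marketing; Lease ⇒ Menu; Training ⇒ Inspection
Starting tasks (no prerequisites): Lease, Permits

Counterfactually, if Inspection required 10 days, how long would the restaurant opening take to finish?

20

As given, the longest chain is Lease→Hiring→Training→Inspection = 8+1+1+8 = 18, so the finish is 18 days.
Since Inspection is critical, the +2 change carries straight to that chain (now 20 days).
No other chain overtakes it, so the finish is 20 days.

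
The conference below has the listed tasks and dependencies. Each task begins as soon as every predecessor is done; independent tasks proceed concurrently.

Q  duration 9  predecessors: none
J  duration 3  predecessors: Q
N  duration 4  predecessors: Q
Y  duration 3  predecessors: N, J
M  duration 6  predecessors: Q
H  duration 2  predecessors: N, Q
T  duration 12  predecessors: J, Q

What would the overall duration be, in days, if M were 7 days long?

The binding path is Q→J→T = 9+3+12 = 24; finish at 24 days.
M is off the critical path — its longest chain is 15 days, giving 9 of slack.
That remains the longest chain; total 24 days.

24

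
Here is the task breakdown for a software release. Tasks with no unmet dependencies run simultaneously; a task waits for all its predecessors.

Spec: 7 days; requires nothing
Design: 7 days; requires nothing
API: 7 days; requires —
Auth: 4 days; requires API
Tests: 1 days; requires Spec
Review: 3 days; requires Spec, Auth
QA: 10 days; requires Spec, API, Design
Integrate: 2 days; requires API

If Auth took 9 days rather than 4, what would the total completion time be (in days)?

Baseline: Spec→QA = 7+10 = 17 → 17 days.
The longest path through Auth is only 14 days, so Auth has float 3.
The binding chain switches to API→Auth→Review = 7+9+3 = 19; finish 19 days.

19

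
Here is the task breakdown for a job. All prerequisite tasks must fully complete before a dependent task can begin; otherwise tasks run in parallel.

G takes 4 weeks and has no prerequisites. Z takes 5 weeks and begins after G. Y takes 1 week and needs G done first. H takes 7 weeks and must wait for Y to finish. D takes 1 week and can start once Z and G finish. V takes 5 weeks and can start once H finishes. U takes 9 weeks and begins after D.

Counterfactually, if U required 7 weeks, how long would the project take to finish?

Actual critical path: G→Z→D→U = 4+5+1+9 = 19 ⇒ 19 weeks.
U is on the critical path; changing it to 7 makes that path 17 weeks.
The critical path is still G→Z→D→U; finish is now 17 weeks.

17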